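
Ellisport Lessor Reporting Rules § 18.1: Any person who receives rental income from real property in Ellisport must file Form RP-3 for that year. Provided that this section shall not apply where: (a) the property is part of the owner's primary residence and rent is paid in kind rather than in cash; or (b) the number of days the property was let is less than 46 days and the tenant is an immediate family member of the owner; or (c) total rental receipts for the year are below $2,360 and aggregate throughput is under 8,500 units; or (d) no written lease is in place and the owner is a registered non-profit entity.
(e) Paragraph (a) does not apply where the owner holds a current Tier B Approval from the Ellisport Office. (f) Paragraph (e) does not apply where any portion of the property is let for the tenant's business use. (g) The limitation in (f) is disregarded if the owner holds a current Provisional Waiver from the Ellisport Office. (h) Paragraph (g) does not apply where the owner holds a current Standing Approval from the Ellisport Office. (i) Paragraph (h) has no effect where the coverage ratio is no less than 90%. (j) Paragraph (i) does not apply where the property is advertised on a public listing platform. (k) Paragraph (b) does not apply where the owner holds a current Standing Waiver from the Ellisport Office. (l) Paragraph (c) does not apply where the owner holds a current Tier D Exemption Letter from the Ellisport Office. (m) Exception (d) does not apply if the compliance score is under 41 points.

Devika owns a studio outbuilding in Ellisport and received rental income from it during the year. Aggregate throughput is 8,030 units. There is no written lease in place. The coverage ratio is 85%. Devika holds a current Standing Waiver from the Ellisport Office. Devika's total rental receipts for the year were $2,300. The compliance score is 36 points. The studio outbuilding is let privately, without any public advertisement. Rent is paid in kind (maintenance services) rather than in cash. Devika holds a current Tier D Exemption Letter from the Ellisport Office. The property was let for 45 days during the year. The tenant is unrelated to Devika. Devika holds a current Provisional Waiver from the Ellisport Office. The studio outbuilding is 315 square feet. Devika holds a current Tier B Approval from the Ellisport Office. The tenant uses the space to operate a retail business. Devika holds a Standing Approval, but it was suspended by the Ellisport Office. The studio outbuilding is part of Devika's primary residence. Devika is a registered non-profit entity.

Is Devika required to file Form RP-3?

Exception (a)'s conditions are all satisfied: the studio outbuilding is part of the primary residence; rent is paid in kind. But applying paragraphs (e)–(j): (e) operates against (a): a current Tier B Approval is held. (f) would limit (e) — the space is let for business use — but (g) sets (f) aside: (g) operates against (f): a current Provisional Waiver is held. (h) does not operate here (no current Standing Approval is held), so (g) stands. (a) is therefore removed.
Exception (b) requires that the tenant is an immediate family member of the owner; but the tenant is unrelated to the owner, so (b) is unavailable.
Exception (c): total rental receipts for the year are $2,300, below the $2,360 limit; aggregate throughput is 8,030 units, under the 8,500 units limit — every condition holds. Turning to paragraph (l): (l) operates against (c): a current Tier D Exemption Letter is held. (c) is therefore removed.
Exception (d): there is no written lease; Devika is a registered non-profit — every condition holds. However, paragraph (m) must be considered: (m) operates — the compliance score is 36 points, under the 41 points limit. (d) is therefore removed.
No exception applies. The general rule governs.

Yes — Devika must file Form RP-3.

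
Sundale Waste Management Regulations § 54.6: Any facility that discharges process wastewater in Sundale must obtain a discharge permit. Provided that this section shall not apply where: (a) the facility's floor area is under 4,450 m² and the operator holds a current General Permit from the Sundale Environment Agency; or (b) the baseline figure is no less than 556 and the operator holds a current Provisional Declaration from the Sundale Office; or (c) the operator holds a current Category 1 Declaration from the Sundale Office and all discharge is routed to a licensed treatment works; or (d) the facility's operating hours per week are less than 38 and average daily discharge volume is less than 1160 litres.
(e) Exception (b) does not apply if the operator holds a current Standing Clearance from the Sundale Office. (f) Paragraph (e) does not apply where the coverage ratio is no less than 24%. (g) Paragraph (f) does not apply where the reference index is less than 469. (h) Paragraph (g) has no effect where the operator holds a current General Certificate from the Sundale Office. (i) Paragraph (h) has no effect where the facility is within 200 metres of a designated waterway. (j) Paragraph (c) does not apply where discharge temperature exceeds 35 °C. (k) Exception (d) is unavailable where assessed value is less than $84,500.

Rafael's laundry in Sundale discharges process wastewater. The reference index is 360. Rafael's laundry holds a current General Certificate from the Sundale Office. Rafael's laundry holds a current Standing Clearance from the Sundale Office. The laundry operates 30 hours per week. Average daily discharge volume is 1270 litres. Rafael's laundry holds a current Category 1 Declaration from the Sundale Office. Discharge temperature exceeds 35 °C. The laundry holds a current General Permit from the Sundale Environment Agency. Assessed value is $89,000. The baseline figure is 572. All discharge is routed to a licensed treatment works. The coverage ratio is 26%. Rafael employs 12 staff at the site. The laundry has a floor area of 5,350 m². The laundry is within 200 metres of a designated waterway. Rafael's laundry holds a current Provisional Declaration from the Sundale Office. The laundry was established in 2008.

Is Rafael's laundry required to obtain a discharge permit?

Yes — Rafael's laundry must obtain a discharge permit.

Exception (a) does not apply: the facility's floor area is 5,350 m², not under 4,450 m².
Exception (b)'s conditions are all satisfied: the baseline figure is 572, meeting the 556 threshold; a current Provisional Declaration is held. But applying paragraphs (e)–(i): (e) applies — a current Standing Clearance is held. (f) applies (the coverage ratio is 26%, meeting the 24% threshold), but yields to (g): (g) is triggered — the reference index is 360, less than the 469 limit. (h) applies (a current General Certificate is held), but is displaced by (i): (i) is engaged — the laundry is within 200 m of a designated waterway. (b) is therefore removed.
Exception (c): a current Category 1 Declaration is held; discharge is routed to a licensed treatment works — every condition holds. Turning to paragraph (j): (j) operates against (c): discharge temperature exceeds 35 °C. (c) is therefore removed.
Exception (d) fails — average daily discharge volume is 1270 litres, not less than 1160 litres.
No exception applies. The general rule governs.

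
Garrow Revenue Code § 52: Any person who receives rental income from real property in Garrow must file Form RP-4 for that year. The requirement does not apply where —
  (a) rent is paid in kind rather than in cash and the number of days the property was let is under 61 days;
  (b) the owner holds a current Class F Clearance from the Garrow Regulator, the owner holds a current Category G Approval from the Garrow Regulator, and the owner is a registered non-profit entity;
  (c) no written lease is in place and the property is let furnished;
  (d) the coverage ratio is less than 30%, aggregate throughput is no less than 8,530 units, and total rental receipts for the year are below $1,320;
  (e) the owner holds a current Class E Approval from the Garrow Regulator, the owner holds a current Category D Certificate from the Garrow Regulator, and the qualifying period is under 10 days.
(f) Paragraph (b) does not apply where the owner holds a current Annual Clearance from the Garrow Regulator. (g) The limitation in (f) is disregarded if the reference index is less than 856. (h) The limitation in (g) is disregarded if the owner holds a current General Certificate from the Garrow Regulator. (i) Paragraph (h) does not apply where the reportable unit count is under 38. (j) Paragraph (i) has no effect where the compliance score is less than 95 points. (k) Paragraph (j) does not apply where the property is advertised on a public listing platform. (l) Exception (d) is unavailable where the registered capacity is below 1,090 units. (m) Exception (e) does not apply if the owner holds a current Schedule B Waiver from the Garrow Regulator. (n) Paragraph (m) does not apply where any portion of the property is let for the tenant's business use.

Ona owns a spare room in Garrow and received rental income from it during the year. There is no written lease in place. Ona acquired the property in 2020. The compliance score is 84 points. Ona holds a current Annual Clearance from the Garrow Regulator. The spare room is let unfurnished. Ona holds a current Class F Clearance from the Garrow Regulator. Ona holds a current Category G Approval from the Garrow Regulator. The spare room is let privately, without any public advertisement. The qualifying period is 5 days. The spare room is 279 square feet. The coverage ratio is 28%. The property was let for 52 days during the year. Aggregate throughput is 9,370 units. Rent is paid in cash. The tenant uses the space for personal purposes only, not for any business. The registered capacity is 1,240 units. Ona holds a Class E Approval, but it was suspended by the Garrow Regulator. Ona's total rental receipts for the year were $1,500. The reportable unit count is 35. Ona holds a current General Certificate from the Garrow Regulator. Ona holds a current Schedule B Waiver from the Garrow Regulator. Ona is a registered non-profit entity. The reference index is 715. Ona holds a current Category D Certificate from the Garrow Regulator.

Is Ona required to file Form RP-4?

Yes — Ona must file Form RP-4.

Exception (a) does not apply: rent is paid in cash.
All of (b)'s requirements are met (a current Class F Clearance is held; a current Category G Approval is held; Ona is a registered non-profit). But: (f) operates — a current Annual Clearance is held. (g) would limit (f) — the reference index is 715, less than the 856 limit — but (h) sets (g) aside: (h) operates against (g): a current General Certificate is held. (i) operates (the reportable unit count is 35, under the 38 limit), but is displaced by (j): (j) operates against (i): the compliance score is 84 points, less than the 95 points limit. (k) is inapplicable (the property is let privately without advertisement), so (j) stands. (b) is therefore removed.
Exception (c) does not apply: the property is let unfurnished.
Exception (d) fails — total rental receipts for the year are $1,500, not below $1,320.
Exception (e) fails — there is no Class E Approval in force.
Every exception is unavailable, so the rule governs.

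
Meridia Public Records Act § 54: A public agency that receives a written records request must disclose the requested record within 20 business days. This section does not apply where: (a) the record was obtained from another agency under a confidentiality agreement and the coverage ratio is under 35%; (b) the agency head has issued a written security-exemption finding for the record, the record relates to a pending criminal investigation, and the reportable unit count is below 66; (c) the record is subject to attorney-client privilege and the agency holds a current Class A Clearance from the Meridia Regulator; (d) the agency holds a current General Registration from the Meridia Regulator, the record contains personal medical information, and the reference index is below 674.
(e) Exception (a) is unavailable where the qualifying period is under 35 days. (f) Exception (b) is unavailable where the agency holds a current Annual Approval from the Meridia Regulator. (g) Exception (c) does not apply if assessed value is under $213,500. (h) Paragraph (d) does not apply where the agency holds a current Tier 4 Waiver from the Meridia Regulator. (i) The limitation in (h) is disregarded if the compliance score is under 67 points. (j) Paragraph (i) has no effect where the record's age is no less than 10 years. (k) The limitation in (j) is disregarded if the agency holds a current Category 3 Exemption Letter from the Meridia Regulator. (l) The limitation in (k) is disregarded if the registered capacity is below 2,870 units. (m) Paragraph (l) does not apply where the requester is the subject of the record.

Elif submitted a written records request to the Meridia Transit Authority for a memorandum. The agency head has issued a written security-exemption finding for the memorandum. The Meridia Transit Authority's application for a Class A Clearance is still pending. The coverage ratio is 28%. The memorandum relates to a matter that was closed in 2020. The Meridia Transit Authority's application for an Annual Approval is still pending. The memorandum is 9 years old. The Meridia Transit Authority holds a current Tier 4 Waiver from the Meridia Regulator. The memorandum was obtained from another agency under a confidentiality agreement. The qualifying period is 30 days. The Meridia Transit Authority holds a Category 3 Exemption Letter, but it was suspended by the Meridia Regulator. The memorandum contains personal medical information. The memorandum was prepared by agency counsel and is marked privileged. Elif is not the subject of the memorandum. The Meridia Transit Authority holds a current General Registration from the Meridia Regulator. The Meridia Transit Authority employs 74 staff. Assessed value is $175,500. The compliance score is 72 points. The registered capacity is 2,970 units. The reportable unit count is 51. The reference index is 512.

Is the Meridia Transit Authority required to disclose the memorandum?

Exception (a)'s conditions are all satisfied: the memorandum was obtained under a confidentiality agreement; the coverage ratio is 28%, under the 35% limit. However, paragraph (e) must be considered: (e) applies — the qualifying period is 30 days, under the 35 days limit. (a) is therefore removed.
Exception (b) requires that the record relates to a pending criminal investigation; but the memorandum relates to a closed matter, so (b) is unavailable.
Exception (c) does not apply: the Class A Clearance is not current.
Exception (d): a current General Registration is held; the memorandum contains personal medical information; the reference index is 512, below the 674 limit — every condition holds. However, paragraphs (h)–(m) must be considered: (h) operates against (d): a current Tier 4 Waiver is held. (i) is not engaged (the compliance score is 72 points, not under 67 points), so (h) stands. (d) is therefore removed.
No exception applies. The general rule governs.

Yes — the Meridia Transit Authority must disclose the memorandum.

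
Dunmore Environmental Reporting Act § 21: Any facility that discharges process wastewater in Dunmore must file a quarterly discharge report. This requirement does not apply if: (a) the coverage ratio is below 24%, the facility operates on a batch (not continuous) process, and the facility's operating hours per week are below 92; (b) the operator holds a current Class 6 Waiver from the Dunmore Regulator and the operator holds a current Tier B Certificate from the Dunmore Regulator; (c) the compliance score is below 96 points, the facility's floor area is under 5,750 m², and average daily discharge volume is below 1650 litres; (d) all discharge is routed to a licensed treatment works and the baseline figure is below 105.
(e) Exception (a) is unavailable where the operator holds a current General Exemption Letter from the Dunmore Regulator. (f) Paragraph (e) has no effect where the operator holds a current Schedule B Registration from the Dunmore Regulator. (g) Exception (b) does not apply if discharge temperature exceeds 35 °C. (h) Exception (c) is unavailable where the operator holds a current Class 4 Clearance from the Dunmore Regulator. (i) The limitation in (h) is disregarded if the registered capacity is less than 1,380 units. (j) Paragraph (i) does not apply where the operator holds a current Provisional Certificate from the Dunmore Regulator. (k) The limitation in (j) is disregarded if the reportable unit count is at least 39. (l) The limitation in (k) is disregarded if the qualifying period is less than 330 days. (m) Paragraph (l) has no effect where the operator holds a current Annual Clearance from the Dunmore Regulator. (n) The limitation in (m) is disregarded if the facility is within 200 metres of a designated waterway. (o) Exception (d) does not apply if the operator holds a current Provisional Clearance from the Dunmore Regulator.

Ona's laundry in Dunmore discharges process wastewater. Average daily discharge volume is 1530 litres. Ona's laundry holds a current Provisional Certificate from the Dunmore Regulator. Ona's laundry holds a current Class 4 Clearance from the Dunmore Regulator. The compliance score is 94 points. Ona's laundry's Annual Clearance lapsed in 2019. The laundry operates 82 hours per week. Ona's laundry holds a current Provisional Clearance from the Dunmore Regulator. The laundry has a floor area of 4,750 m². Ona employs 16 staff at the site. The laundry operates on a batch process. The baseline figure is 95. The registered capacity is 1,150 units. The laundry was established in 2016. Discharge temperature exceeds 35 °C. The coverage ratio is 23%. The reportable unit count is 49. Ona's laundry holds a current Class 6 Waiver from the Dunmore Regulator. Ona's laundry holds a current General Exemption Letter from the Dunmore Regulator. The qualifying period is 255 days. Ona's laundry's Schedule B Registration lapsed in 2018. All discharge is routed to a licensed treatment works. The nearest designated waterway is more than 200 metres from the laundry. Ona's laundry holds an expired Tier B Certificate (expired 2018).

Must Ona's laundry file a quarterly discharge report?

Yes — Ona's laundry must file a quarterly discharge report.

Exception (a) is satisfied on its face — the coverage ratio is 23%, below the 24% limit; the facility operates on a batch process; the facility's operating hours per week are 82, below the 92 limit. But applying paragraphs (e)–(f): (e) operates against (a): a current General Exemption Letter is held. (f) is not engaged (there is no Schedule B Registration in force), so (e) stands. Exception (a) does not apply.
Exception (b) fails — no current Tier B Certificate is held.
All of (c)'s requirements are met (the compliance score is 94 points, below the 96 points limit; the facility's floor area is 4,750 m², under the 5,750 m² limit; average daily discharge volume is 1530 litres, below the 1650 litres limit). But: (h) operates against (c): a current Class 4 Clearance is held. (i) is triggered (the registered capacity is 1,150 units, less than the 1,380 units limit), but is overridden by (j): (j) operates against (i): a current Provisional Certificate is held. (k) is triggered (the reportable unit count is 49, meeting the 39 threshold), but is itself disapplied by (l): (l) operates against (k): the qualifying period is 255 days, less than the 330 days limit. (m) is not engaged (there is no Annual Clearance in force), so (l) stands. (c) is therefore removed.
Exception (d) is satisfied on its face — discharge is routed to a licensed treatment works; the baseline figure is 95, below the 105 limit. However, paragraph (o) must be considered: (o) operates against (d): a current Provisional Clearance is held. (d) is therefore removed.
Every exception is unavailable, so the rule governs.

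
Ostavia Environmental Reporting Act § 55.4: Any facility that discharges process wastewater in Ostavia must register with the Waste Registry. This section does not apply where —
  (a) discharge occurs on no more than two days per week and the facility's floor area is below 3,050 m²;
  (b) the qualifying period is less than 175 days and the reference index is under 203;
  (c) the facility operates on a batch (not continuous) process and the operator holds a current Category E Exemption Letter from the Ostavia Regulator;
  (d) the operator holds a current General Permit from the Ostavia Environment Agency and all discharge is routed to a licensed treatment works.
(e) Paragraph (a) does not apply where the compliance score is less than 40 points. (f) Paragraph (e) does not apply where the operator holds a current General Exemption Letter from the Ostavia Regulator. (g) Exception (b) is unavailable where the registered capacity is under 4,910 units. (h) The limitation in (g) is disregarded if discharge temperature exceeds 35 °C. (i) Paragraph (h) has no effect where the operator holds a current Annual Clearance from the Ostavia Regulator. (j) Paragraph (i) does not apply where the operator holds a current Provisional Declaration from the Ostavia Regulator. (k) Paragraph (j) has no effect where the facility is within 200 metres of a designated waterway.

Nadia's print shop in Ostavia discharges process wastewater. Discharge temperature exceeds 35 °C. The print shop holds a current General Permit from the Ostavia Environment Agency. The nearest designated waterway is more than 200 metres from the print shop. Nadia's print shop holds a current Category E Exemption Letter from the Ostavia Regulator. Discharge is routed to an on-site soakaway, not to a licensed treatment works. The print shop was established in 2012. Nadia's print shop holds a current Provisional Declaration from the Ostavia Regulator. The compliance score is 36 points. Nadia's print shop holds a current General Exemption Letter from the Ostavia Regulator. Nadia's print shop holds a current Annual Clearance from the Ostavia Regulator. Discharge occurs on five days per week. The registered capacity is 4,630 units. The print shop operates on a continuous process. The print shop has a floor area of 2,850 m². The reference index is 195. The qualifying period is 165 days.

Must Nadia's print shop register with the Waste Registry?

No — exception (b) applies; Nadia's print shop is not required to register with the Waste Registry.

Exception (a) fails — discharge occurs on five days per week.
Exception (b) is satisfied on its face — the qualifying period is 165 days, less than the 175 days limit; the reference index is 195, under the 203 limit. As to paragraphs (g)–(k): (g) would limit (b) — the registered capacity is 4,630 units, under the 4,910 units limit — but (h) sets (g) aside: (h) operates against (g): discharge temperature exceeds 35 °C. (i) would limit (h) — a current Annual Clearance is held — but (j) sets (i) aside: (j) operates against (i): a current Provisional Declaration is held. (k) is inapplicable (the print shop is more than 200 m from any designated waterway), so (j) stands. So (b) applies.
Exception (c) requires that the facility operates on a batch (not continuous) process; but the facility operates on a continuous process, so (c) is unavailable.
Exception (d) does not apply: discharge is not routed to a licensed treatment works.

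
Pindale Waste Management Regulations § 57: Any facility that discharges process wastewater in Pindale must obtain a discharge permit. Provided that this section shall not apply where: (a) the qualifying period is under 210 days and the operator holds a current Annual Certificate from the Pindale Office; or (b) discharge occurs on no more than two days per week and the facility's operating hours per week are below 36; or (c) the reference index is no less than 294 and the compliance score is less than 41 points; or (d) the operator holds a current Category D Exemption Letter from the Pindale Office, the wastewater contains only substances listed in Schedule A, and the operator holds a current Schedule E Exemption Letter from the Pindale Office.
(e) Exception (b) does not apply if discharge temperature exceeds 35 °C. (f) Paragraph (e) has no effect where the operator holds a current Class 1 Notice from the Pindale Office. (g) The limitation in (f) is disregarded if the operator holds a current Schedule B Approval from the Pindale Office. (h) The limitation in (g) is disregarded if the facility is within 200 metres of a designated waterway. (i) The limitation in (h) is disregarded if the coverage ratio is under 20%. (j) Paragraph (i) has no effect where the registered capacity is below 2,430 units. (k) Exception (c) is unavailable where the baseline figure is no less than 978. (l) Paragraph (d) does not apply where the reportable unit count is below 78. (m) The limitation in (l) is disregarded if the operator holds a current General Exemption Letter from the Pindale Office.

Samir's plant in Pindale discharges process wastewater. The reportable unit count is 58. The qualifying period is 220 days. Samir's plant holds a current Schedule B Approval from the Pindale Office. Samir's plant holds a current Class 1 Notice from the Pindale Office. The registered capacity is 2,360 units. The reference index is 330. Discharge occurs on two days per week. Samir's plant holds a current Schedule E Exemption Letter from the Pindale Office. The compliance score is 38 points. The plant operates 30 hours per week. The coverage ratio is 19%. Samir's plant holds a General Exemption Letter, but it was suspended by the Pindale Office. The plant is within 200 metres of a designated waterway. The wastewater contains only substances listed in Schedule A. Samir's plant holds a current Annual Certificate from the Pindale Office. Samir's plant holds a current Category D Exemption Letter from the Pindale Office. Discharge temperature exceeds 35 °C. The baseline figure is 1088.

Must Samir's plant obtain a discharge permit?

Exception (a) fails — the qualifying period is 220 days, not under 210 days.
All of (b)'s requirements are met (discharge occurs on no more than two days per week; the facility's operating hours per week are 30, below the 36 limit). As to paragraphs (e)–(j): (e) would limit (b) — discharge temperature exceeds 35 °C — but (f) sets (e) aside: (f) operates against (e): a current Class 1 Notice is held. (g) would limit (f) — a current Schedule B Approval is held — but (h) sets (g) aside: (h) operates against (g): the plant is within 200 m of a designated waterway. (i) is engaged (the coverage ratio is 19%, under the 20% limit), but is itself disapplied by (j): (j) operates against (i): the registered capacity is 2,360 units, below the 2,430 units limit. Exception (b) stands.
All of (c)'s requirements are met (the reference index is 330, meeting the 294 threshold; the compliance score is 38 points, less than the 41 points limit). But: (k) applies — the baseline figure is 1,088, meeting the 978 threshold. (c) is therefore removed.
Exception (d) is satisfied on its face — a current Category D Exemption Letter is held; the wastewater is Schedule-A-only; a current Schedule E Exemption Letter is held. But applying paragraphs (l)–(m): (l) operates against (d): the reportable unit count is 58, below the 78 limit. (m) is not triggered (there is no General Exemption Letter in force), so (l) stands. So (d) is unavailable.

No — exception (b) applies; Samir's plant is not required to obtain a discharge permit.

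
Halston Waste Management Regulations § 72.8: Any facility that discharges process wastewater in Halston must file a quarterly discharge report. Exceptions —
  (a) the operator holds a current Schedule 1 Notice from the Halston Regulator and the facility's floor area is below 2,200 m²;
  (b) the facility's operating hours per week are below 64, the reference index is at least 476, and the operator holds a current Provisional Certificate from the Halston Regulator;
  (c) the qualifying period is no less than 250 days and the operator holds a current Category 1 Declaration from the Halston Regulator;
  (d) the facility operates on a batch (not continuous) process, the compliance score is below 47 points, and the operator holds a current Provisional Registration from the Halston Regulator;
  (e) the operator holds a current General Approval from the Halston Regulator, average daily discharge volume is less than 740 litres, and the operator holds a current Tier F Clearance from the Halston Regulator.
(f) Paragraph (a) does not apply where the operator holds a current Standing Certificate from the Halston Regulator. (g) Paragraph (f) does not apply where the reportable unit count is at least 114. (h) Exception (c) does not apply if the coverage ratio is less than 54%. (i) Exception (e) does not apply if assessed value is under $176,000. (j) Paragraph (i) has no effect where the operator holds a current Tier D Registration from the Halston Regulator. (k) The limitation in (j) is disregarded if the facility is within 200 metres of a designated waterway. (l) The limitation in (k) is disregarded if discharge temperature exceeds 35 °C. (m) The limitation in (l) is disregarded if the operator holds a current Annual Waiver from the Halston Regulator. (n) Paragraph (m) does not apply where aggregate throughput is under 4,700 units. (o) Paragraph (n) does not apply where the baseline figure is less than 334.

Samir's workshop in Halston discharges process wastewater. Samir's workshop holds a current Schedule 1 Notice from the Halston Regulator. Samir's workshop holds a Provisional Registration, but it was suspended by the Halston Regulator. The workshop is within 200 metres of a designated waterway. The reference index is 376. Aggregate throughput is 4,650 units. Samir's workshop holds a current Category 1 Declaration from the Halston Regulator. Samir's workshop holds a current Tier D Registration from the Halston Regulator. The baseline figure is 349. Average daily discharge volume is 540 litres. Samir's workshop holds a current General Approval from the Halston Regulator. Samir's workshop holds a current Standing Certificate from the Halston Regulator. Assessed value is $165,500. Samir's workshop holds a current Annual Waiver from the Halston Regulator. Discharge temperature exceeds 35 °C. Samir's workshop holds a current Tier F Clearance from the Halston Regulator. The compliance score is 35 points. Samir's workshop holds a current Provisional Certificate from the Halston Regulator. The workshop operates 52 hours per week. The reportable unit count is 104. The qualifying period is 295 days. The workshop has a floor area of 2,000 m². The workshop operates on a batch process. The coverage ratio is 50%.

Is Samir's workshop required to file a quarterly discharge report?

No — exception (e) applies; Samir's workshop is not required to file a quarterly discharge report.

Exception (a)'s conditions are all satisfied: a current Schedule 1 Notice is held; the facility's floor area is 2,000 m², below the 2,200 m² limit. But: (f) operates against (a): a current Standing Certificate is held. (g) is not engaged (the reportable unit count is 104, short of 114), so (f) stands. Exception (a) does not apply.
Exception (b) fails — the reference index is 376, short of 476.
Exception (c) is satisfied on its face — the qualifying period is 295 days, meeting the 250 days threshold; a current Category 1 Declaration is held. However, paragraph (h) must be considered: (h) operates against (c): the coverage ratio is 50%, less than the 54% limit. So (c) is unavailable.
Exception (d) requires that the operator holds a current Provisional Registration from the Halston Regulator; but the Provisional Registration is not current, so (d) is unavailable.
Exception (e) is satisfied on its face — a current General Approval is held; average daily discharge volume is 540 litres, less than the 740 litres limit; a current Tier F Clearance is held. Under paragraphs (i)–(o): (i) operates (assessed value is $165,500, under the $176,000 limit), but is displaced by (j): (j) operates — a current Tier D Registration is held. (k) is engaged (the workshop is within 200 m of a designated waterway), but is displaced by (l): (l) operates — discharge temperature exceeds 35 °C. (m) would limit (l) — a current Annual Waiver is held — but (n) sets (m) aside: (n) applies — aggregate throughput is 4,650 units, under the 4,700 units limit. (o) is inapplicable (the baseline figure is 349, not less than 334), so (n) stands. Exception (e) stands.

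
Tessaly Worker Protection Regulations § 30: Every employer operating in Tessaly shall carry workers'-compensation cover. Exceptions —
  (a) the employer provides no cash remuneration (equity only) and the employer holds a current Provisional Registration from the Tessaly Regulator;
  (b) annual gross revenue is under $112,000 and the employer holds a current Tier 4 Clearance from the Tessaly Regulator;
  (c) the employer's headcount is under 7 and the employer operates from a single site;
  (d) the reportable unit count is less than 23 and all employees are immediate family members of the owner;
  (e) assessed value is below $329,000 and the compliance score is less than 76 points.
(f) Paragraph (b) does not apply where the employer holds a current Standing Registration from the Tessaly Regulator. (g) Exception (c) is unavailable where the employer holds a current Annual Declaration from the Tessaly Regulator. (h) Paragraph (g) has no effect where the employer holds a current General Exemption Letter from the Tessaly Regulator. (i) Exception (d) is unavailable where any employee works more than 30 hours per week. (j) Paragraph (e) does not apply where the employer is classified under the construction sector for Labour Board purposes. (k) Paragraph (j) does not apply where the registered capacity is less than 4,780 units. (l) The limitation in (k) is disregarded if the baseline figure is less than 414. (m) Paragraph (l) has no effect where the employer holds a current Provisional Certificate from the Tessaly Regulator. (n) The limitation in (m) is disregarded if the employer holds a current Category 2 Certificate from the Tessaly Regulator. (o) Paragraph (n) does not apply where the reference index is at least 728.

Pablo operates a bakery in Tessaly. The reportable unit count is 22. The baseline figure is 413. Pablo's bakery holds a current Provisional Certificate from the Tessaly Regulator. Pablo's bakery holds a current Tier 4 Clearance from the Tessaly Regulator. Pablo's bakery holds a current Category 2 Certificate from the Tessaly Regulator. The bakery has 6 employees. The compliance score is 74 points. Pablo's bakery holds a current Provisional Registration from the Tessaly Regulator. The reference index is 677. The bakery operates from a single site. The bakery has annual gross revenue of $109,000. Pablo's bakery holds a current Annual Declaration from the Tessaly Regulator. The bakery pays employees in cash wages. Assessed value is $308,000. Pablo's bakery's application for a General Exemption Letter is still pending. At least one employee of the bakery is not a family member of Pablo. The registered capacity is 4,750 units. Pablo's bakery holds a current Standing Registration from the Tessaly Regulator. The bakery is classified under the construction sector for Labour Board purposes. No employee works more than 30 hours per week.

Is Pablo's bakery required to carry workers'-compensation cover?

Exception (a) does not apply: employees are paid cash wages.
Exception (b)'s conditions are all satisfied: annual gross revenue is $109,000, under the $112,000 limit; a current Tier 4 Clearance is held. Turning to paragraph (f): (f) operates against (b): a current Standing Registration is held. (b) is therefore removed.
Exception (c) is satisfied on its face — the employer's headcount is 6, under the 7 limit; the employer operates from a single site. But applying paragraphs (g)–(h): (g) operates against (c): a current Annual Declaration is held. (h) does not operate here (there is no General Exemption Letter in force), so (g) stands. (c) is therefore removed.
Exception (d) does not apply: at least one employee is not a family member.
Exception (e): assessed value is $308,000, below the $329,000 limit; the compliance score is 74 points, less than the 76 points limit — every condition holds. However, paragraphs (j)–(o) must be considered: (j) is engaged — the bakery is classified under the construction sector. (k) would limit (j) — the registered capacity is 4,750 units, less than the 4,780 units limit — but (l) sets (k) aside: (l) operates against (k): the baseline figure is 413, less than the 414 limit. (m) would limit (l) — a current Provisional Certificate is held — but (n) sets (m) aside: (n) operates against (m): a current Category 2 Certificate is held. (o) is not engaged (the reference index is 677, short of 728), so (n) stands. So (e) is unavailable.
None of the exceptions is available; § 30 applies in full.

Yes — Pablo's bakery must carry workers'-compensation cover.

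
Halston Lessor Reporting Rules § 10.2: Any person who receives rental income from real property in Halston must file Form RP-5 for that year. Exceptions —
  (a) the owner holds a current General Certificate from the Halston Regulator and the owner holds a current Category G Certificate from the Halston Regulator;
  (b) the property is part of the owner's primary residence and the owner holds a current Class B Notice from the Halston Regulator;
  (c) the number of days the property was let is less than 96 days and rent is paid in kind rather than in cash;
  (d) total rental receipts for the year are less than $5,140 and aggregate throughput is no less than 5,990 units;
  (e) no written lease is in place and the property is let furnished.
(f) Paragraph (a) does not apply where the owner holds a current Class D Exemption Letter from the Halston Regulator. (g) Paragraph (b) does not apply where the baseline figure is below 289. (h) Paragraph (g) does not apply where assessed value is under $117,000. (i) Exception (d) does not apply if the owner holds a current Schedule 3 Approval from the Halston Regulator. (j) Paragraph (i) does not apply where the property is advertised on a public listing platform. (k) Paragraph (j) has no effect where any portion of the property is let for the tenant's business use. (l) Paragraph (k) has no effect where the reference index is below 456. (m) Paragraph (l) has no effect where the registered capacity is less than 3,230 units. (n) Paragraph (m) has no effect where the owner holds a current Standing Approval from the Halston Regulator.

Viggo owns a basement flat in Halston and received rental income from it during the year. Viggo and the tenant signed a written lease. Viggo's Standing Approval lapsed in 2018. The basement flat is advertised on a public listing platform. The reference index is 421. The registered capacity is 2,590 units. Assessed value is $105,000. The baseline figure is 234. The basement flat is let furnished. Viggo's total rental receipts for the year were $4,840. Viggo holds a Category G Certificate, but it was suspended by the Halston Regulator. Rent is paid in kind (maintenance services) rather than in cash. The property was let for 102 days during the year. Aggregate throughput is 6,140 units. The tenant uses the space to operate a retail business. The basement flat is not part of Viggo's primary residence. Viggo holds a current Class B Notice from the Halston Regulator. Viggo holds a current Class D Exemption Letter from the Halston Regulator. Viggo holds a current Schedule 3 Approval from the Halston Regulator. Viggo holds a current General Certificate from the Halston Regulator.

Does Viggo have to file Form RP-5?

Yes — Viggo must file Form RP-5.

Exception (a) fails — the Category G Certificate is not current.
Exception (b) fails — the basement flat is not part of the primary residence.
Exception (c) requires that the number of days the property was let is less than 96 days; but the number of days the property was let is 102 days, not less than 96 days, so (c) is unavailable.
Exception (d): total rental receipts for the year are $4,840, less than the $5,140 limit; aggregate throughput is 6,140 units, meeting the 5,990 units threshold — every condition holds. But applying paragraphs (i)–(n): (i) applies — a current Schedule 3 Approval is held. (j) would limit (i) — the property is publicly advertised — but (k) sets (j) aside: (k) operates against (j): the space is let for business use. (l) applies (the reference index is 421, below the 456 limit), but is itself disapplied by (m): (m) operates against (l): the registered capacity is 2,590 units, less than the 3,230 units limit. (n) is not engaged (no current Standing Approval is held), so (m) stands. (d) is therefore removed.
Exception (e) fails — a written lease is in place.
None of the exceptions is available; § 10.2 applies in full.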